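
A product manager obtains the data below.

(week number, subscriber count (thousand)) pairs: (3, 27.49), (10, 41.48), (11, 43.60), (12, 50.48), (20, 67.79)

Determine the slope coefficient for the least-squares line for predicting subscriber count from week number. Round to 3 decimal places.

n = 5, Σx = 56, Σy = 230.84, Σxy = 2938.43, Σx² = 774
Sxx = Σx² − (Σx)²/n = 774 − 627.2 = 146.8
Sxy = Σxy − (Σx)(Σy)/n = 2938.43 − 2585.408 = 353.022
b = Sxy/Sxx = 353.022/146.8 = 2.404782

2.405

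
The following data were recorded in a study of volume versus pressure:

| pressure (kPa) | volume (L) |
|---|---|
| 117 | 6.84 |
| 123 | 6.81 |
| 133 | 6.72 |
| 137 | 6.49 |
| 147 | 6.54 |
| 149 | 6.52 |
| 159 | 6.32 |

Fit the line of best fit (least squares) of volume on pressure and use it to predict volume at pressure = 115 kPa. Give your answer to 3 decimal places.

n = 7, Σx = 965, Σy = 46.24, Σxy = 6358.54, Σx² = 134367
Sxx = Σx² − (Σx)²/n = 134367 − 133032.142857 = 1334.857143
Sxy = Σxy − (Σx)(Σy)/n = 6358.54 − 6374.514286 = -15.974286
b = Sxy/Sxx = -15.974286/1334.857143 = -0.011967
a = ȳ − b·x̄ = 6.605714 − (-0.011967)·137.857143 = 8.255456
ŷ(115) = a + b·115 = 8.255456 + (-0.011967)·115 = 6.879247

6.879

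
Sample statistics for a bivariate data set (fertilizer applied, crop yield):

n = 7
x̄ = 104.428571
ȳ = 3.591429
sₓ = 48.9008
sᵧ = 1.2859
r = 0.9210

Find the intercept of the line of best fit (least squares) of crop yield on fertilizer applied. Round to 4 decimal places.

b = r · sᵧ/sₓ = 0.921 · 1.2859/48.9008 = 0.024219
a = ȳ − b·x̄ = 3.591429 − 0.024219·104.428571 = 1.062305

1.0623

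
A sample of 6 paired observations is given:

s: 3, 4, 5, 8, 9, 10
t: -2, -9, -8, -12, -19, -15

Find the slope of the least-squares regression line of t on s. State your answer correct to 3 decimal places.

-1.843

n = 6, Σx = 39, Σy = -65, Σxy = -499, Σx² = 295
Sxx = Σx² − (Σx)²/n = 295 − 253.5 = 41.5
Sxy = Σxy − (Σx)(Σy)/n = -499 − (-422.5) = -76.5
b = Sxy/Sxx = -76.5/41.5 = -1.843373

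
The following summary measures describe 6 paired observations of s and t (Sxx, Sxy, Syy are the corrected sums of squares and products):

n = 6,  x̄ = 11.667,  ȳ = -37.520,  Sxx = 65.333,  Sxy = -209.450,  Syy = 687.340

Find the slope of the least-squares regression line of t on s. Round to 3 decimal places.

-3.206

b = Sxy/Sxx = -209.45/65.333 = -3.205884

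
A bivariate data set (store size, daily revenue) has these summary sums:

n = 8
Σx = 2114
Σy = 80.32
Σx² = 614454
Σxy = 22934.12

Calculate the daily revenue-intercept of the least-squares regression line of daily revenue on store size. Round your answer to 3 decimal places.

Sxx = Σx² − (Σx)²/n = 614454 − 558624.5 = 55829.5
Sxy = Σxy − (Σx)(Σy)/n = 22934.12 − 21224.56 = 1709.56
b = Sxy/Sxx = 1709.56/55829.5 = 0.030621
a = ȳ − b·x̄ = 10.04 − 0.030621·264.25 = 1.948378

1.948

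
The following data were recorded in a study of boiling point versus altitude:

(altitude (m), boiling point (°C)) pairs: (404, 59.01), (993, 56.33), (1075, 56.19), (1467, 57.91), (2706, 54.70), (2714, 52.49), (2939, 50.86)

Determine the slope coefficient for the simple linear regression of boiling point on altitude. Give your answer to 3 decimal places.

-0.003

n = 7, Σx = 12298, Σy = 387.49, Σxy = 665087.55, Σx² = 27782932
Sxx = Σx² − (Σx)²/n = 27782932 − 21605829.142857 = 6177102.857143
Sxy = Σxy − (Σx)(Σy)/n = 665087.55 − 680764.574286 = -15677.024286
b = Sxy/Sxx = -15677.024286/6177102.857143 = -0.002538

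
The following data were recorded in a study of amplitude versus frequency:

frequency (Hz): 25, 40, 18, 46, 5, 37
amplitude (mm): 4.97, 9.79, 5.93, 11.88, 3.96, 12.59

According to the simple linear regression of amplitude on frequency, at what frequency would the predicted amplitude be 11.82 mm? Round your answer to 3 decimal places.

45.406

n = 6, Σx = 171, Σy = 49.12, Σxy = 1654.7, Σx² = 6059
Sxx = Σx² − (Σx)²/n = 6059 − 4873.5 = 1185.5
Sxy = Σxy − (Σx)(Σy)/n = 1654.7 − 1399.92 = 254.78
b = Sxy/Sxx = 254.78/1185.5 = 0.214914
a = ȳ − b·x̄ = 8.186667 − 0.214914·28.5 = 2.061631
Set a + b·x = 11.82: x = (11.82 − 2.061631) / 0.214914 = 45.406023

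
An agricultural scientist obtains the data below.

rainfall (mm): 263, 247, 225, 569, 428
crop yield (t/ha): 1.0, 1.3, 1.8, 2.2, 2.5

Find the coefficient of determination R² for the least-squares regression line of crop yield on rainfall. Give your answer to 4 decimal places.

n = 5, Σx = 1732, Σy = 8.8, Σxy = 3310.9, Σx² = 687748, Σy² = 17.02
Sxx = Σx² − (Σx)²/n = 687748 − 599964.8 = 87783.2
Sxy = Σxy − (Σx)(Σy)/n = 3310.9 − 3048.32 = 262.58
Syy = Σy² − (Σy)²/n = 17.02 − 15.488 = 1.532
R² = Sxy²/(Sxx·Syy) = (262.58)²/(87783.2·1.532) = 0.512688

0.5127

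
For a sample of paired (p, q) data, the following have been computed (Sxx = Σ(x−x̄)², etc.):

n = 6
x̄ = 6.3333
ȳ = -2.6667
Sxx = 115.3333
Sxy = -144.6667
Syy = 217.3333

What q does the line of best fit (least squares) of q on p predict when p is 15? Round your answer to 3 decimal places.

-13.538

b = Sxy/Sxx = -144.6667/115.3333 = -1.254336
a = ȳ − b·x̄ = -2.6667 − (-1.254336)·6.3333 = 5.277386
ŷ(15) = a + b·15 = 5.277386 + (-1.254336)·15 = -13.537653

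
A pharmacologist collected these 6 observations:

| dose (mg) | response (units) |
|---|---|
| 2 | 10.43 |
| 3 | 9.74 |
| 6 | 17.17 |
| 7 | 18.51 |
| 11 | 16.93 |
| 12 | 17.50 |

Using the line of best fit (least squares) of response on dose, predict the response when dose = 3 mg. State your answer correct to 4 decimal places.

n = 6, Σx = 41, Σy = 90.28, Σxy = 678.9, Σx² = 363
Sxx = Σx² − (Σx)²/n = 363 − 280.166667 = 82.833333
Sxy = Σxy − (Σx)(Σy)/n = 678.9 − 616.913333 = 61.986667
b = Sxy/Sxx = 61.986667/82.833333 = 0.748330
a = ȳ − b·x̄ = 15.046667 − 0.748330·6.833333 = 9.933078
ŷ(3) = a + b·3 = 9.933078 + 0.748330·3 = 12.178068

12.1781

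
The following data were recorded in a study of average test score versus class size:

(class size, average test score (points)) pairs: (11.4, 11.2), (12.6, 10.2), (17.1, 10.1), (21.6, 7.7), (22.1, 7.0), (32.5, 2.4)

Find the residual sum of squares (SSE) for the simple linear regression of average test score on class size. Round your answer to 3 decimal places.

1.960

n = 6, Σx = 117.3, Σy = 48.6, Σxy = 827.93, Σx² = 2592.35, Σy² = 445.54
Sxx = Σx² − (Σx)²/n = 2592.35 − 2293.215 = 299.135
Sxy = Σxy − (Σx)(Σy)/n = 827.93 − 950.13 = -122.2
Syy = Σy² − (Σy)²/n = 445.54 − 393.66 = 51.88
b = Sxy/Sxx = -122.2/299.135 = -0.408511
SSE = Syy − b·Sxy = 51.88 − (-0.408511)·(-122.2) = 1.959930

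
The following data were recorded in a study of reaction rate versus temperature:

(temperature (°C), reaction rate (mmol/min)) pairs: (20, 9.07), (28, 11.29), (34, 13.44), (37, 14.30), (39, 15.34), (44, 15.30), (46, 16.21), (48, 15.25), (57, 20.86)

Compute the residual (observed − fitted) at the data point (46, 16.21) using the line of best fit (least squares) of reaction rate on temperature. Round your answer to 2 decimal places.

-0.28

n = 9, Σx = 353, Σy = 131.06, Σxy = 5421.72, Σx² = 14835
Sxx = Σx² − (Σx)²/n = 14835 − 13845.444444 = 989.555556
Sxy = Σxy − (Σx)(Σy)/n = 5421.72 − 5140.464444 = 281.255556
b = Sxy/Sxx = 281.255556/989.555556 = 0.284224
a = ȳ − b·x̄ = 14.562222 − 0.284224·39.222222 = 3.414321
ŷ(46) = 3.414321 + 0.284224·46 = 16.488630
residual = y − ŷ = 16.21 − 16.488630 = -0.278630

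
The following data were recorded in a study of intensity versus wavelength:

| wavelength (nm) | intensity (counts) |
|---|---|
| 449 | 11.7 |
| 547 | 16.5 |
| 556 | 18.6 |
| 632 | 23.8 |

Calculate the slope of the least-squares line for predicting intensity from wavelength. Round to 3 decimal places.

0.066

n = 4, Σx = 2184, Σy = 70.6, Σxy = 39662, Σx² = 1209370
Sxx = Σx² − (Σx)²/n = 1209370 − 1192464 = 16906
Sxy = Σxy − (Σx)(Σy)/n = 39662 − 38547.6 = 1114.4
b = Sxy/Sxx = 1114.4/16906 = 0.065917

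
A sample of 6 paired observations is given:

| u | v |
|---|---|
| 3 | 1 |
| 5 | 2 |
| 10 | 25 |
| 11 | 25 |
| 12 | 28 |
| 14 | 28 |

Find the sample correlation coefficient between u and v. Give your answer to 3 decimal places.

n = 6, Σx = 55, Σy = 109, Σxy = 1266, Σx² = 595, Σy² = 2823
Sxx = Σx² − (Σx)²/n = 595 − 504.166667 = 90.833333
Sxy = Σxy − (Σx)(Σy)/n = 1266 − 999.166667 = 266.833333
Syy = Σy² − (Σy)²/n = 2823 − 1980.166667 = 842.833333
r = Sxy/√(Sxx·Syy) = 266.833333/√(76557.361111) = 266.833333/276.690009 = 0.964376

0.964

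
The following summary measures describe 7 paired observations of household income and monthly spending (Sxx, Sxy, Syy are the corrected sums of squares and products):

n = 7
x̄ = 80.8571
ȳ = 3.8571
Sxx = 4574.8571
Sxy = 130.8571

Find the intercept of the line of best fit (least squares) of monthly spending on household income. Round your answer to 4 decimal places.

b = Sxy/Sxx = 130.8571/4574.8571 = 0.028604
a = ȳ − b·x̄ = 3.8571 − 0.028604·80.8571 = 1.544301

1.5443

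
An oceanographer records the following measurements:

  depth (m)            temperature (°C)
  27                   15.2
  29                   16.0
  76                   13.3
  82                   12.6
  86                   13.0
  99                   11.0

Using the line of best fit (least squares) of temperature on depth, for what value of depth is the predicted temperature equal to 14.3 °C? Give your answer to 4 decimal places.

52.6516

n = 6, Σx = 399, Σy = 81.1, Σxy = 5125.4, Σx² = 31267
Sxx = Σx² − (Σx)²/n = 31267 − 26533.5 = 4733.5
Sxy = Σxy − (Σx)(Σy)/n = 5125.4 − 5393.15 = -267.75
b = Sxy/Sxx = -267.75/4733.5 = -0.056565
a = ȳ − b·x̄ = 13.516667 − (-0.056565)·66.5 = 17.278233
Set a + b·x = 14.3: x = (14.3 − 17.278233) / (-0.056565) = 52.651603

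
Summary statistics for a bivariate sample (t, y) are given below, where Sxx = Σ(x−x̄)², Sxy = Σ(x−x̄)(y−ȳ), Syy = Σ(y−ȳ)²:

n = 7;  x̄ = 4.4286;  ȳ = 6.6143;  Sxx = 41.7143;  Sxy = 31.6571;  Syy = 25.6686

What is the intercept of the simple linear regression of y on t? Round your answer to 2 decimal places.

3.25

b = Sxy/Sxx = 31.6571/41.7143 = 0.758903
a = ȳ − b·x̄ = 6.6143 − 0.758903·4.4286 = 3.253423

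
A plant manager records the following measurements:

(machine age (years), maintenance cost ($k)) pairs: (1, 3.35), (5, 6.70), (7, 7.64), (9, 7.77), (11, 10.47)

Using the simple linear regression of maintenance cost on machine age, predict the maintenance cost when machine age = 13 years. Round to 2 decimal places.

n = 5, Σx = 33, Σy = 35.93, Σxy = 275.43, Σx² = 277
Sxx = Σx² − (Σx)²/n = 277 − 217.8 = 59.2
Sxy = Σxy − (Σx)(Σy)/n = 275.43 − 237.138 = 38.292
b = Sxy/Sxx = 38.292/59.2 = 0.646824
a = ȳ − b·x̄ = 7.186 − 0.646824·6.6 = 2.916959
ŷ(13) = a + b·13 = 2.916959 + 0.646824·13 = 11.325676

11.33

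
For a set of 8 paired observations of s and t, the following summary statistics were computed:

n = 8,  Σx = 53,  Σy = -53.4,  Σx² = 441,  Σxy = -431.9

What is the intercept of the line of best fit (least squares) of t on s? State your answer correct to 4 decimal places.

Sxx = Σx² − (Σx)²/n = 441 − 351.125 = 89.875
Sxy = Σxy − (Σx)(Σy)/n = -431.9 − (-353.775) = -78.125
b = Sxy/Sxx = -78.125/89.875 = -0.869263
a = ȳ − b·x̄ = -6.675 − (-0.869263)·6.625 = -0.916134

-0.9161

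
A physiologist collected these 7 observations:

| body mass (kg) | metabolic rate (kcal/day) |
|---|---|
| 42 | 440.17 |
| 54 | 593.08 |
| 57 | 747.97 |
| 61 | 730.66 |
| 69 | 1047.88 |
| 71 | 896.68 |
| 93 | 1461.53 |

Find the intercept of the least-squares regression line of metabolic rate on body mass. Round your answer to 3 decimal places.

n = 7, Σx = 447, Σy = 5917.97, Σxy = 409608.3, Σx² = 30101
Sxx = Σx² − (Σx)²/n = 30101 − 28544.142857 = 1556.857143
Sxy = Σxy − (Σx)(Σy)/n = 409608.3 − 377904.655714 = 31703.644286
b = Sxy/Sxx = 31703.644286/1556.857143 = 20.363875
a = ȳ − b·x̄ = 845.424286 − 20.363875·63.857143 = -454.954591

-454.955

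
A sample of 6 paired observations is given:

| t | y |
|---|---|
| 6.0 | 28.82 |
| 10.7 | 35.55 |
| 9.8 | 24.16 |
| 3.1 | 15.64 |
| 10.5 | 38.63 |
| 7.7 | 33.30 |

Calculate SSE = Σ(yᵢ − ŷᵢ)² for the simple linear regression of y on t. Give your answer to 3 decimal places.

n = 6, Σx = 47.8, Σy = 176.1, Σxy = 1500.582, Σx² = 425.68, Σy² = 5523.877
Sxx = Σx² − (Σx)²/n = 425.68 − 380.806667 = 44.873333
Sxy = Σxy − (Σx)(Σy)/n = 1500.582 − 1402.93 = 97.652
Syy = Σy² − (Σy)²/n = 5523.877 − 5168.535 = 355.342
b = Sxy/Sxx = 97.652/44.873333 = 2.176170
SSE = Syy − b·Sxy = 355.342 − 2.176170·97.652 = 142.834651

142.835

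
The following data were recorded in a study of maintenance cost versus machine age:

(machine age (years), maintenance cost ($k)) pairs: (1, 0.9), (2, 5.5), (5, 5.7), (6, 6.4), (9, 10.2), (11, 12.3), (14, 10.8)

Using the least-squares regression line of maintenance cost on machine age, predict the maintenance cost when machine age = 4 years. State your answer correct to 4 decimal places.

n = 7, Σx = 48, Σy = 51.8, Σxy = 457.1, Σx² = 464
Sxx = Σx² − (Σx)²/n = 464 − 329.142857 = 134.857143
Sxy = Σxy − (Σx)(Σy)/n = 457.1 − 355.2 = 101.9
b = Sxy/Sxx = 101.9/134.857143 = 0.755614
a = ȳ − b·x̄ = 7.4 − 0.755614·6.857143 = 2.218644
ŷ(4) = a + b·4 = 2.218644 + 0.755614·4 = 5.241102

5.2411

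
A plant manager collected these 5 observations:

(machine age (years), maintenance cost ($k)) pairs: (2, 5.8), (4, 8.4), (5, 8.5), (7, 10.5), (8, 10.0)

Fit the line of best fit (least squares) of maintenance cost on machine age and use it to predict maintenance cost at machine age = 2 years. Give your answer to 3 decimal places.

6.316

n = 5, Σx = 26, Σy = 43.2, Σxy = 241.2, Σx² = 158
Sxx = Σx² − (Σx)²/n = 158 − 135.2 = 22.8
Sxy = Σxy − (Σx)(Σy)/n = 241.2 − 224.64 = 16.56
b = Sxy/Sxx = 16.56/22.8 = 0.726316
a = ȳ − b·x̄ = 8.64 − 0.726316·5.2 = 4.863158
ŷ(2) = a + b·2 = 4.863158 + 0.726316·2 = 6.315789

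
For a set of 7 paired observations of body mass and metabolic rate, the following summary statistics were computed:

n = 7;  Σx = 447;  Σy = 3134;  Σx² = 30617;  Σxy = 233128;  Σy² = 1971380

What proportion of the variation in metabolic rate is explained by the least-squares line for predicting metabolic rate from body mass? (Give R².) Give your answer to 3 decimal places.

0.925

Sxx = Σx² − (Σx)²/n = 30617 − 28544.142857 = 2072.857143
Sxy = Σxy − (Σx)(Σy)/n = 233128 − 200128.285714 = 32999.714286
Syy = Σy² − (Σy)²/n = 1971380 − 1403136.571429 = 568243.428571
R² = Sxy²/(Sxx·Syy) = (32999.714286)²/(2072.857143·568243.428571) = 0.924521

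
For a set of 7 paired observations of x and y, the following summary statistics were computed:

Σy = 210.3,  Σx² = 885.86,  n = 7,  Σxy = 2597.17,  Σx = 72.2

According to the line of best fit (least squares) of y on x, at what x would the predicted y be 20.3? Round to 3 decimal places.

Sxx = Σx² − (Σx)²/n = 885.86 − 744.691429 = 141.168571
Sxy = Σxy − (Σx)(Σy)/n = 2597.17 − 2169.094286 = 428.075714
b = Sxy/Sxx = 428.075714/141.168571 = 3.032373
a = ȳ − b·x̄ = 30.042857 − 3.032373·10.314286 = -1.233901
Set a + b·x = 20.3: x = (20.3 − (-1.233901)) / 3.032373 = 7.101337

7.101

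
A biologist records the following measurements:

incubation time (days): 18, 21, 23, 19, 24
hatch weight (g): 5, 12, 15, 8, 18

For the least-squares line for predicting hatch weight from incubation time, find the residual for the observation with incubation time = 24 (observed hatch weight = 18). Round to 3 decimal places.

n = 5, Σx = 105, Σy = 58, Σxy = 1271, Σx² = 2231
Sxx = Σx² − (Σx)²/n = 2231 − 2205 = 26
Sxy = Σxy − (Σx)(Σy)/n = 1271 − 1218 = 53
b = Sxy/Sxx = 53/26 = 2.038462
a = ȳ − b·x̄ = 11.6 − 2.038462·21 = -31.207692
ŷ(24) = -31.207692 + 2.038462·24 = 17.715385
residual = y − ŷ = 18 − 17.715385 = 0.284615

0.285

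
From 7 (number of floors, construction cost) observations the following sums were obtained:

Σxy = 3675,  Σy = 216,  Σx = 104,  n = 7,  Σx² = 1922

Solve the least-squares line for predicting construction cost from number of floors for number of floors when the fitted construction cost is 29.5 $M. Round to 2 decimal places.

13.76

Sxx = Σx² − (Σx)²/n = 1922 − 1545.142857 = 376.857143
Sxy = Σxy − (Σx)(Σy)/n = 3675 − 3209.142857 = 465.857143
b = Sxy/Sxx = 465.857143/376.857143 = 1.236164
a = ȳ − b·x̄ = 30.857143 − 1.236164·14.857143 = 12.491281
Set a + b·x = 29.5: x = (29.5 − 12.491281) / 1.236164 = 13.759276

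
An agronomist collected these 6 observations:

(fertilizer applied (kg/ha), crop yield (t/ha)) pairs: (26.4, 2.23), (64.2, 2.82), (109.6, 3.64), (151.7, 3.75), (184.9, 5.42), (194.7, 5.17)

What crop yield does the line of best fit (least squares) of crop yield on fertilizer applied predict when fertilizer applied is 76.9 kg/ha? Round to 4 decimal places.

n = 6, Σx = 731.5, Σy = 23.03, Σxy = 3216.492, Σx² = 111939.75
Sxx = Σx² − (Σx)²/n = 111939.75 − 89182.041667 = 22757.708333
Sxy = Σxy − (Σx)(Σy)/n = 3216.492 − 2807.740833 = 408.751167
b = Sxy/Sxx = 408.751167/22757.708333 = 0.017961
a = ȳ − b·x̄ = 3.838333 − 0.017961·121.916667 = 1.648588
ŷ(76.9) = a + b·76.9 = 1.648588 + 0.017961·76.9 = 3.029789

3.0298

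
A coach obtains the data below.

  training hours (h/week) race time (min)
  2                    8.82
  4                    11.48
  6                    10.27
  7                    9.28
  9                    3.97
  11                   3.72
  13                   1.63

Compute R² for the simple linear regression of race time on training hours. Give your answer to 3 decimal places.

0.756

n = 7, Σx = 52, Σy = 49.17, Σxy = 287.98, Σx² = 476, Σy² = 433.4303
Sxx = Σx² − (Σx)²/n = 476 − 386.285714 = 89.714286
Sxy = Σxy − (Σx)(Σy)/n = 287.98 − 365.262857 = -77.282857
Syy = Σy² − (Σy)²/n = 433.4303 − 345.384129 = 88.046171
R² = Sxy²/(Sxx·Syy) = (-77.282857)²/(89.714286·88.046171) = 0.756126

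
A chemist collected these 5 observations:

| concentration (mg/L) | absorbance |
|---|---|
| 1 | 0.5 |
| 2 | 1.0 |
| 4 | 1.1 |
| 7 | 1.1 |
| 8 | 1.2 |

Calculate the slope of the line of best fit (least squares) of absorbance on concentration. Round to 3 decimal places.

0.071

n = 5, Σx = 22, Σy = 4.9, Σxy = 24.2, Σx² = 134
Sxx = Σx² − (Σx)²/n = 134 − 96.8 = 37.2
Sxy = Σxy − (Σx)(Σy)/n = 24.2 − 21.56 = 2.64
b = Sxy/Sxx = 2.64/37.2 = 0.070968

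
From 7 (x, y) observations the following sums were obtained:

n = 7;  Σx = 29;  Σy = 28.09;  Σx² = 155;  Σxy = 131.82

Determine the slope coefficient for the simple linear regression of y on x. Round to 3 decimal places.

Sxx = Σx² − (Σx)²/n = 155 − 120.142857 = 34.857143
Sxy = Σxy − (Σx)(Σy)/n = 131.82 − 116.372857 = 15.447143
b = Sxy/Sxx = 15.447143/34.857143 = 0.443156

0.443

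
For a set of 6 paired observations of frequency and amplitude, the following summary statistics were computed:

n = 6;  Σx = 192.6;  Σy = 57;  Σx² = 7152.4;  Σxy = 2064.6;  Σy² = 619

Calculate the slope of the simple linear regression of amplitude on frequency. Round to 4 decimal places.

0.2422

Sxx = Σx² − (Σx)²/n = 7152.4 − 6182.46 = 969.94
Sxy = Σxy − (Σx)(Σy)/n = 2064.6 − 1829.7 = 234.9
b = Sxy/Sxx = 234.9/969.94 = 0.242180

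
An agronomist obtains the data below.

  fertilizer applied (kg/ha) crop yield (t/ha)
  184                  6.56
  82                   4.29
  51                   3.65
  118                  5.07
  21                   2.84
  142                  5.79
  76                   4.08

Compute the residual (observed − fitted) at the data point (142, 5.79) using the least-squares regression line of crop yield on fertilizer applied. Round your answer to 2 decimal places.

n = 7, Σx = 674, Σy = 32.28, Σxy = 3535.13, Σx² = 83486
Sxx = Σx² − (Σx)²/n = 83486 − 64896.571429 = 18589.428571
Sxy = Σxy − (Σx)(Σy)/n = 3535.13 − 3108.102857 = 427.027143
b = Sxy/Sxx = 427.027143/18589.428571 = 0.022972
a = ȳ − b·x̄ = 4.611429 − 0.022972·96.285714 = 2.399601
ŷ(142) = 2.399601 + 0.022972·142 = 5.661554
residual = y − ŷ = 5.79 − 5.661554 = 0.128446

0.13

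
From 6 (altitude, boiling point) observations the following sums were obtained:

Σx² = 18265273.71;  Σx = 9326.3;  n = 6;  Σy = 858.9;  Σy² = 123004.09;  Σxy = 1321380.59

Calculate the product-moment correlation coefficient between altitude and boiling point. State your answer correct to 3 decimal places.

Sxx = Σx² − (Σx)²/n = 18265273.71 − 14496645.281667 = 3768628.428333
Sxy = Σxy − (Σx)(Σy)/n = 1321380.59 − 1335059.845 = -13679.255
Syy = Σy² − (Σy)²/n = 123004.09 − 122951.535 = 52.555
r = Sxy/√(Sxx·Syy) = -13679.255/√(198060267.051058) = -13679.255/14073.388613 = -0.971994

-0.972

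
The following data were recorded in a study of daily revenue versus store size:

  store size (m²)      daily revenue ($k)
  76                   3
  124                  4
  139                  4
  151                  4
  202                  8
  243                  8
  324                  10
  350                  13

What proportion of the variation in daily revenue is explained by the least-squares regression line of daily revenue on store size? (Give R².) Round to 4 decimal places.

0.9394

n = 8, Σx = 1609, Σy = 54, Σxy = 13234, Σx² = 390603, Σy² = 454
Sxx = Σx² − (Σx)²/n = 390603 − 323610.125 = 66992.875
Sxy = Σxy − (Σx)(Σy)/n = 13234 − 10860.75 = 2373.25
Syy = Σy² − (Σy)²/n = 454 − 364.5 = 89.5
R² = Sxy²/(Sxx·Syy) = (2373.25)²/(66992.875·89.5) = 0.939367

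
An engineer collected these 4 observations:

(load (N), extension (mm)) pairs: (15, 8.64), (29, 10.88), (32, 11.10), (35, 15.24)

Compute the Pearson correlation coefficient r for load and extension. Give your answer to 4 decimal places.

0.8369

n = 4, Σx = 111, Σy = 45.86, Σxy = 1333.72, Σx² = 3315, Σy² = 548.4916
Sxx = Σx² − (Σx)²/n = 3315 − 3080.25 = 234.75
Sxy = Σxy − (Σx)(Σy)/n = 1333.72 − 1272.615 = 61.105
Syy = Σy² − (Σy)²/n = 548.4916 − 525.7849 = 22.7067
r = Sxy/√(Sxx·Syy) = 61.105/√(5330.397825) = 61.105/73.009574 = 0.836945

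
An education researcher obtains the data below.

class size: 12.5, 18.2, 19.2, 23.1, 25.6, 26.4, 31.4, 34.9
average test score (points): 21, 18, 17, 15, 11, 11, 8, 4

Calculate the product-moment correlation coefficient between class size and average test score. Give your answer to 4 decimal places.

-0.9904

n = 8, Σx = 191.3, Σy = 105, Σxy = 2225.8, Σx² = 4946.03, Σy² = 1601
Sxx = Σx² − (Σx)²/n = 4946.03 − 4574.46125 = 371.56875
Sxy = Σxy − (Σx)(Σy)/n = 2225.8 − 2510.8125 = -285.0125
Syy = Σy² − (Σy)²/n = 1601 − 1378.125 = 222.875
r = Sxy/√(Sxx·Syy) = -285.0125/√(82813.385156) = -285.0125/287.773149 = -0.990407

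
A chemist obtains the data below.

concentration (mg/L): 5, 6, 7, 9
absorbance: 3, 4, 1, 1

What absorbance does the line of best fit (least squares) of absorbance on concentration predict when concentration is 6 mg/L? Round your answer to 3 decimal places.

n = 4, Σx = 27, Σy = 9, Σxy = 55, Σx² = 191
Sxx = Σx² − (Σx)²/n = 191 − 182.25 = 8.75
Sxy = Σxy − (Σx)(Σy)/n = 55 − 60.75 = -5.75
b = Sxy/Sxx = -5.75/8.75 = -0.657143
a = ȳ − b·x̄ = 2.25 − (-0.657143)·6.75 = 6.685714
ŷ(6) = a + b·6 = 6.685714 + (-0.657143)·6 = 2.742857

2.743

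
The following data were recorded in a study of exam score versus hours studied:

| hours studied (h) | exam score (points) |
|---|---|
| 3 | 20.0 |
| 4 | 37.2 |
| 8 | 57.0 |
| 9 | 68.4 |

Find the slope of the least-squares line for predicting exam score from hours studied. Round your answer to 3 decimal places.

7.108

n = 4, Σx = 24, Σy = 182.6, Σxy = 1280.4, Σx² = 170
Sxx = Σx² − (Σx)²/n = 170 − 144 = 26
Sxy = Σxy − (Σx)(Σy)/n = 1280.4 − 1095.6 = 184.8
b = Sxy/Sxx = 184.8/26 = 7.107692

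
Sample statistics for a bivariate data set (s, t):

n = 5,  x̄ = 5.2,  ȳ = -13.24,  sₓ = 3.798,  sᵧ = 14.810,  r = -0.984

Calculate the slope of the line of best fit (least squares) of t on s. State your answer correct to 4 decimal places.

b = r · sᵧ/sₓ = -0.984 · 14.81/3.798 = -3.837030

-3.8370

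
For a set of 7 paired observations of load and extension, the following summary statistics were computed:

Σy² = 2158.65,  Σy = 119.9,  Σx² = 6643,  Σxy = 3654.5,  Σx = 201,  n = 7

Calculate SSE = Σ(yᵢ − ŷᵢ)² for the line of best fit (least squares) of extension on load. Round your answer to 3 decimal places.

Sxx = Σx² − (Σx)²/n = 6643 − 5771.571429 = 871.428571
Sxy = Σxy − (Σx)(Σy)/n = 3654.5 − 3442.842857 = 211.657143
Syy = Σy² − (Σy)²/n = 2158.65 − 2053.715714 = 104.934286
b = Sxy/Sxx = 211.657143/871.428571 = 0.242885
SSE = Syy − b·Sxy = 104.934286 − 0.242885·211.657143 = 53.525889

53.526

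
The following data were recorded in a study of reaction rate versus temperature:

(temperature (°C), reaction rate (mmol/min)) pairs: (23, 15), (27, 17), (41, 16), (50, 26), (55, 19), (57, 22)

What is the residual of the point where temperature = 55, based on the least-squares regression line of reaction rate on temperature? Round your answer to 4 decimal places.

n = 6, Σx = 253, Σy = 115, Σxy = 5059, Σx² = 11713
Sxx = Σx² − (Σx)²/n = 11713 − 10668.166667 = 1044.833333
Sxy = Σxy − (Σx)(Σy)/n = 5059 − 4849.166667 = 209.833333
b = Sxy/Sxx = 209.833333/1044.833333 = 0.200829
a = ȳ − b·x̄ = 19.166667 − 0.200829·42.166667 = 10.698357
ŷ(55) = 10.698357 + 0.200829·55 = 21.743978
residual = y − ŷ = 19 − 21.743978 = -2.743978

-2.7440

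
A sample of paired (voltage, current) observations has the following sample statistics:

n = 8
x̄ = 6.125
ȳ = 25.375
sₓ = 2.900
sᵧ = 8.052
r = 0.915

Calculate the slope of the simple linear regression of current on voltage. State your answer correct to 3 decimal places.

2.541

b = r · sᵧ/sₓ = 0.915 · 8.052/2.9 = 2.540545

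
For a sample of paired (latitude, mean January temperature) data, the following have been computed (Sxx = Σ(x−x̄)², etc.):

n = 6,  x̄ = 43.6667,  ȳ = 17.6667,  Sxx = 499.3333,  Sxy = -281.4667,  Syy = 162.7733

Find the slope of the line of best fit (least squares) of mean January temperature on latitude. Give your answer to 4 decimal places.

-0.5637

b = Sxy/Sxx = -281.4667/499.3333 = -0.563685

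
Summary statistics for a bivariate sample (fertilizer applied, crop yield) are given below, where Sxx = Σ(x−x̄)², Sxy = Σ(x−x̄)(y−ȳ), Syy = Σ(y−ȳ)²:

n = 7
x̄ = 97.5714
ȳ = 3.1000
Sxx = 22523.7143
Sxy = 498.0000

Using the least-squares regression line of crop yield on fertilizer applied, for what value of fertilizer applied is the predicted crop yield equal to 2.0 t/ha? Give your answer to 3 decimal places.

47.820

b = Sxy/Sxx = 498/22523.7143 = 0.022110
a = ȳ − b·x̄ = 3.1 − 0.022110·97.5714 = 0.942693
Set a + b·x = 2.0: x = (2.0 − 0.942693) / 0.022110 = 47.820224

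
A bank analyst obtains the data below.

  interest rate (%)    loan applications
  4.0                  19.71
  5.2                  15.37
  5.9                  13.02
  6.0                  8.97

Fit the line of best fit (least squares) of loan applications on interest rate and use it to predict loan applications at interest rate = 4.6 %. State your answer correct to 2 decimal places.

n = 4, Σx = 21.1, Σy = 57.07, Σxy = 289.402, Σx² = 113.85
Sxx = Σx² − (Σx)²/n = 113.85 − 111.3025 = 2.5475
Sxy = Σxy − (Σx)(Σy)/n = 289.402 − 301.04425 = -11.64225
b = Sxy/Sxx = -11.64225/2.5475 = -4.570069
a = ȳ − b·x̄ = 14.2675 − (-4.570069)·5.275 = 38.374612
ŷ(4.6) = a + b·4.6 = 38.374612 + (-4.570069)·4.6 = 17.352296

17.35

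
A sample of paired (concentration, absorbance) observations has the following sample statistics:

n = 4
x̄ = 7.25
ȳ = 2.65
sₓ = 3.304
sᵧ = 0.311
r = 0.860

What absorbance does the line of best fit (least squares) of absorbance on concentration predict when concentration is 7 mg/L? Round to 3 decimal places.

b = r · sᵧ/sₓ = 0.86 · 0.311/3.304 = 0.080950
a = ȳ − b·x̄ = 2.65 − 0.080950·7.25 = 2.063110
ŷ(7) = a + b·7 = 2.063110 + 0.080950·7 = 2.629762

2.630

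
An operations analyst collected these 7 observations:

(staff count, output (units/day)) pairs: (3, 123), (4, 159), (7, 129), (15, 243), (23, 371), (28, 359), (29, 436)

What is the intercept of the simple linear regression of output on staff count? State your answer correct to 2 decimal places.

n = 7, Σx = 109, Σy = 1820, Σxy = 36782, Σx² = 2453
Sxx = Σx² − (Σx)²/n = 2453 − 1697.285714 = 755.714286
Sxy = Σxy − (Σx)(Σy)/n = 36782 − 28340 = 8442
b = Sxy/Sxx = 8442/755.714286 = 11.170888
a = ȳ − b·x̄ = 260 − 11.170888·15.571429 = 86.053308

86.05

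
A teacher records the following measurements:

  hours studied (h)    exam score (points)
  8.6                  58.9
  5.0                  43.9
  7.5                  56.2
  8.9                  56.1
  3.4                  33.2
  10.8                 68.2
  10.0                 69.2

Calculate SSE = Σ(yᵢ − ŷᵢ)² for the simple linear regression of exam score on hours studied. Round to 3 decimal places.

43.653

n = 7, Σx = 54.2, Σy = 385.7, Σxy = 3188.27, Σx² = 462.62, Σy² = 22244.19
Sxx = Σx² − (Σx)²/n = 462.62 − 419.662857 = 42.957143
Sxy = Σxy − (Σx)(Σy)/n = 3188.27 − 2986.42 = 201.85
Syy = Σy² − (Σy)²/n = 22244.19 − 21252.07 = 992.12
b = Sxy/Sxx = 201.85/42.957143 = 4.698869
SSE = Syy − b·Sxy = 992.12 − 4.698869·201.85 = 43.653231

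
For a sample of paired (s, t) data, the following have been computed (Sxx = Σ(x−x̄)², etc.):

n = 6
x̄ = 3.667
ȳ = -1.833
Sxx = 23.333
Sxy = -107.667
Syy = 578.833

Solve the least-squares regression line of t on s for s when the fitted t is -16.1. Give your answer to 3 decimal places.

b = Sxy/Sxx = -107.667/23.333 = -4.614366
a = ȳ − b·x̄ = -1.833 − (-4.614366)·3.667 = 15.087880
Set a + b·x = -16.1: x = (-16.1 − 15.087880) / (-4.614366) = 6.758866

6.759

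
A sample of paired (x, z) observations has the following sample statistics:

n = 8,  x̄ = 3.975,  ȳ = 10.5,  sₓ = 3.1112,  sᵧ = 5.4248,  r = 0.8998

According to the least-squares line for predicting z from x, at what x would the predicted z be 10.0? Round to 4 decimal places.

3.6563

b = r · sᵧ/sₓ = 0.8998 · 5.4248/3.1112 = 1.568924
a = ȳ − b·x̄ = 10.5 − 1.568924·3.975 = 4.263529
Set a + b·x = 10.0: x = (10.0 − 4.263529) / 1.568924 = 3.656310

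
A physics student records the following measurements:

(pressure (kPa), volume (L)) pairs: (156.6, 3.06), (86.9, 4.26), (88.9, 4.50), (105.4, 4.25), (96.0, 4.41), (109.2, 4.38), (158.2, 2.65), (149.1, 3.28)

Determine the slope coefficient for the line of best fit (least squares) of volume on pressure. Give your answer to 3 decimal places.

-0.023

n = 8, Σx = 950.3, Σy = 30.79, Σxy = 3507.324, Σx² = 119486.23
Sxx = Σx² − (Σx)²/n = 119486.23 − 112883.76125 = 6602.46875
Sxy = Σxy − (Σx)(Σy)/n = 3507.324 − 3657.467125 = -150.143125
b = Sxy/Sxx = -150.143125/6602.46875 = -0.022740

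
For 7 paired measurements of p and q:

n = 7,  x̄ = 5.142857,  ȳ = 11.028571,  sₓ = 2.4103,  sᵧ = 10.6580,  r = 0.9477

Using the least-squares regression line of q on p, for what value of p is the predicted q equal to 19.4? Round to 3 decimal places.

b = r · sᵧ/sₓ = 0.9477 · 10.658/2.4103 = 4.190593
a = ȳ − b·x̄ = 11.028571 − 4.190593·5.142857 = -10.523050
Set a + b·x = 19.4: x = (19.4 − (-10.523050)) / 4.190593 = 7.140529

7.141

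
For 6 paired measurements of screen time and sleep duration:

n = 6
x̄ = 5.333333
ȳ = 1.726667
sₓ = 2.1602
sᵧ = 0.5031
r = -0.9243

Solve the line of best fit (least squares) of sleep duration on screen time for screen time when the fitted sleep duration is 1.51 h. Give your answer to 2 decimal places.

b = r · sᵧ/sₓ = -0.9243 · 0.5031/2.1602 = -0.215265
a = ȳ − b·x̄ = 1.726667 − (-0.215265)·5.333333 = 2.874747
Set a + b·x = 1.51: x = (1.51 − 2.874747) / (-0.215265) = 6.339846

6.34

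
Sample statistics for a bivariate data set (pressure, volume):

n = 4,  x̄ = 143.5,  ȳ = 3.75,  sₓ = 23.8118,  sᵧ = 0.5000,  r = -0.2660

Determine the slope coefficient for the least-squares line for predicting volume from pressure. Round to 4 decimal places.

-0.0056

b = r · sᵧ/sₓ = -0.266 · 0.5/23.8118 = -0.005585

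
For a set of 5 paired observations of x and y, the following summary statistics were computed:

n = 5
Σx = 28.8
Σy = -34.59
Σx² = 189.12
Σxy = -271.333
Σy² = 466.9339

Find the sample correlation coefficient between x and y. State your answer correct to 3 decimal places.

Sxx = Σx² − (Σx)²/n = 189.12 − 165.888 = 23.232
Sxy = Σxy − (Σx)(Σy)/n = -271.333 − (-199.2384) = -72.0946
Syy = Σy² − (Σy)²/n = 466.9339 − 239.29362 = 227.64028
r = Sxy/√(Sxx·Syy) = -72.0946/√(5288.538985) = -72.0946/72.722342 = -0.991368

-0.991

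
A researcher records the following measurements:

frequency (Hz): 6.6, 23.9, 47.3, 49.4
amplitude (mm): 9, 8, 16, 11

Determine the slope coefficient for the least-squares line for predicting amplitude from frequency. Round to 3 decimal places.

0.122

n = 4, Σx = 127.2, Σy = 44, Σxy = 1550.8, Σx² = 5292.42
Sxx = Σx² − (Σx)²/n = 5292.42 − 4044.96 = 1247.46
Sxy = Σxy − (Σx)(Σy)/n = 1550.8 − 1399.2 = 151.6
b = Sxy/Sxx = 151.6/1247.46 = 0.121527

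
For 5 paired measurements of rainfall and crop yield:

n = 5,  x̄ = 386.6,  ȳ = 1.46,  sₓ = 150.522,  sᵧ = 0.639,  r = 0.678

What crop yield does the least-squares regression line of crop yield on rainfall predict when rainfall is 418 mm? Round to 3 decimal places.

b = r · sᵧ/sₓ = 0.678 · 0.639/150.522 = 0.002878
a = ȳ − b·x̄ = 1.46 − 0.002878·386.6 = 0.347263
ŷ(418) = a + b·418 = 0.347263 + 0.002878·418 = 1.550377

1.550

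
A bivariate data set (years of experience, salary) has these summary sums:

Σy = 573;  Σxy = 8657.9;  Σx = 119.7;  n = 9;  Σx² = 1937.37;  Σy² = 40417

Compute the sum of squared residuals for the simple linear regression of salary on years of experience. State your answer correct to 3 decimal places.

822.238

Sxx = Σx² − (Σx)²/n = 1937.37 − 1592.01 = 345.36
Sxy = Σxy − (Σx)(Σy)/n = 8657.9 − 7620.9 = 1037
Syy = Σy² − (Σy)²/n = 40417 − 36481 = 3936
b = Sxy/Sxx = 1037/345.36 = 3.002664
SSE = Syy − b·Sxy = 3936 − 3.002664·1037 = 822.237549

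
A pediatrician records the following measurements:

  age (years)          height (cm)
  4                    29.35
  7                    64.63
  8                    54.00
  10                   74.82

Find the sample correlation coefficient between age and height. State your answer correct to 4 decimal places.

0.9204

n = 4, Σx = 29, Σy = 222.8, Σxy = 1750.01, Σx² = 229, Σy² = 13552.4918
Sxx = Σx² − (Σx)²/n = 229 − 210.25 = 18.75
Sxy = Σxy − (Σx)(Σy)/n = 1750.01 − 1615.3 = 134.71
Syy = Σy² − (Σy)²/n = 13552.4918 − 12409.96 = 1142.5318
r = Sxy/√(Sxx·Syy) = 134.71/√(21422.47125) = 134.71/146.364173 = 0.920376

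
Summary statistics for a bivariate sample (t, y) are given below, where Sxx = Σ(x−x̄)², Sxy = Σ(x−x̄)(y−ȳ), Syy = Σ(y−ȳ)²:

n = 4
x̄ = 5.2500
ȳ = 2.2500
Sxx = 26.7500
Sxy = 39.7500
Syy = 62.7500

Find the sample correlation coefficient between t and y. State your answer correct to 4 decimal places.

0.9702

r = Sxy/√(Sxx·Syy) = 39.75/√(1678.5625) = 39.75/40.970264 = 0.970216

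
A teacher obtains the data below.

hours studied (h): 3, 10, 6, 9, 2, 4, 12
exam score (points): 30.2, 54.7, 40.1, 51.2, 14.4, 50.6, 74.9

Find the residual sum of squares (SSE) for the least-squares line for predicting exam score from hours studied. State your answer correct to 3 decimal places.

487.310

n = 7, Σx = 46, Σy = 316.1, Σxy = 2469, Σx² = 390, Σy² = 16511.31
Sxx = Σx² − (Σx)²/n = 390 − 302.285714 = 87.714286
Sxy = Σxy − (Σx)(Σy)/n = 2469 − 2077.228571 = 391.771429
Syy = Σy² − (Σy)²/n = 16511.31 − 14274.172857 = 2237.137143
b = Sxy/Sxx = 391.771429/87.714286 = 4.466450
SSE = Syy − b·Sxy = 2237.137143 − 4.466450·391.771429 = 487.309837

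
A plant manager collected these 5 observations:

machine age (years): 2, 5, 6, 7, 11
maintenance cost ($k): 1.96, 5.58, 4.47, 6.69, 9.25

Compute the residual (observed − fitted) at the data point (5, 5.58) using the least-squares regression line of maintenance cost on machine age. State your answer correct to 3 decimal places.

n = 5, Σx = 31, Σy = 27.95, Σxy = 207.22, Σx² = 235
Sxx = Σx² − (Σx)²/n = 235 − 192.2 = 42.8
Sxy = Σxy − (Σx)(Σy)/n = 207.22 − 173.29 = 33.93
b = Sxy/Sxx = 33.93/42.8 = 0.792757
a = ȳ − b·x̄ = 5.59 − 0.792757·6.2 = 0.674907
ŷ(5) = 0.674907 + 0.792757·5 = 4.638692
residual = y − ŷ = 5.58 − 4.638692 = 0.941308

0.941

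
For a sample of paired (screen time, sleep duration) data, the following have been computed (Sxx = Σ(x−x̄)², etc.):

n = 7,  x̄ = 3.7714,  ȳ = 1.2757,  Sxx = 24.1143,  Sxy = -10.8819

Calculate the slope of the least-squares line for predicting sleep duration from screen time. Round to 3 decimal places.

b = Sxy/Sxx = -10.8819/24.1143 = -0.451263

-0.451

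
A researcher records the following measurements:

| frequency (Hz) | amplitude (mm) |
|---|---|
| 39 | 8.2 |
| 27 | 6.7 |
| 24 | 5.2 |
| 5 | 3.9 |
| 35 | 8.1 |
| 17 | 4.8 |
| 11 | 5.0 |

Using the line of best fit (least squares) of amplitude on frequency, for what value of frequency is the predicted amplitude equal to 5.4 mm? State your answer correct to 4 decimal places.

18.0582

n = 7, Σx = 158, Σy = 41.9, Σxy = 1065.1, Σx² = 4486
Sxx = Σx² − (Σx)²/n = 4486 − 3566.285714 = 919.714286
Sxy = Σxy − (Σx)(Σy)/n = 1065.1 − 945.742857 = 119.357143
b = Sxy/Sxx = 119.357143/919.714286 = 0.129776
a = ȳ − b·x̄ = 5.985714 − 0.129776·22.571429 = 3.056477
Set a + b·x = 5.4: x = (5.4 − 3.056477) / 0.129776 = 18.058169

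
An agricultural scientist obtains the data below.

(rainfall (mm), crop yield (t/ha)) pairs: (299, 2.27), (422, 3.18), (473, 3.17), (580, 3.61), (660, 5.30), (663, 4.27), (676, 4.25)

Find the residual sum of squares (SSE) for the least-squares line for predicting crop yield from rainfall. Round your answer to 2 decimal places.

1.03

n = 7, Σx = 3773, Σy = 26.05, Σxy = 14815.91, Σx² = 2159759, Σy² = 102.7317
Sxx = Σx² − (Σx)²/n = 2159759 − 2033647 = 126112
Sxy = Σxy − (Σx)(Σy)/n = 14815.91 − 14040.95 = 774.96
Syy = Σy² − (Σy)²/n = 102.7317 − 96.943214 = 5.788486
b = Sxy/Sxx = 774.96/126112 = 0.006145
SSE = Syy − b·Sxy = 5.788486 − 0.006145·774.96 = 1.026346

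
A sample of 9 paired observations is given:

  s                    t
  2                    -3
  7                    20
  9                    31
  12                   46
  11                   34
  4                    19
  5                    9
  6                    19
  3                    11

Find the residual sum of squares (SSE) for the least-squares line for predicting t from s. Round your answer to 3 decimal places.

191.945

n = 9, Σx = 59, Σy = 186, Σxy = 1607, Σx² = 485, Σy² = 5566
Sxx = Σx² − (Σx)²/n = 485 − 386.777778 = 98.222222
Sxy = Σxy − (Σx)(Σy)/n = 1607 − 1219.333333 = 387.666667
Syy = Σy² − (Σy)²/n = 5566 − 3844 = 1722
b = Sxy/Sxx = 387.666667/98.222222 = 3.946833
SSE = Syy − b·Sxy = 1722 − 3.946833·387.666667 = 191.944570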